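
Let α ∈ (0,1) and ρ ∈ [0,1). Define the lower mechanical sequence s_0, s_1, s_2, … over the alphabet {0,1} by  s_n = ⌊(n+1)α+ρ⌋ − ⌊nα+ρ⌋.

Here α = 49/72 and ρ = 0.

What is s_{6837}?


(n+1)α + ρ = (6838·49) / 72 = 335062/72
nα + ρ     = (6837·49) / 72 = 335013/72
⌊335062/72⌋ = 4653,  ⌊335013/72⌋ = 4652
s_{6837} = 4653 − 4652 = 1

1


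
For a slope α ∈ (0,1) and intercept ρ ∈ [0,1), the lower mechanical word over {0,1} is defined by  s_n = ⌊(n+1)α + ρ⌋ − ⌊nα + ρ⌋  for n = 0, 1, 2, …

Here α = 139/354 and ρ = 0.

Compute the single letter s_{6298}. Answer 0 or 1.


1

(n+1)α + ρ = (6299·139) / 354 = 875561/354
nα + ρ     = (6298·139) / 354 = 875422/354
⌊875561/354⌋ = 2473,  ⌊875422/354⌋ = 2472
s_{6298} = 2473 − 2472 = 1


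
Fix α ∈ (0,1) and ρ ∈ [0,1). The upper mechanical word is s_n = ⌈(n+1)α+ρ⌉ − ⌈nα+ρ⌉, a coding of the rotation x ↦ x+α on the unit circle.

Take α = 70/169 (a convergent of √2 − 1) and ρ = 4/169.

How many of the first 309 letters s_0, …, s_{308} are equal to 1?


#1s = Σ_{n=0}^{308} s_n = Σ_{n=0}^{308} (⌈(n+1)α+ρ⌉ − ⌈nα+ρ⌉)
the sum telescopes: every ⌈nα+ρ⌉ with 0 < n < 309 appears once with + and once with −, leaving ⌈309α+ρ⌉ − ⌈0·α+ρ⌉
309α + ρ = (309·70 + 4) / 169 = 21634/169
ρ = 4/169
⌈21634/169⌉ = 129,  ⌈4/169⌉ = 1
#1s = 129 − 1 = 128

128


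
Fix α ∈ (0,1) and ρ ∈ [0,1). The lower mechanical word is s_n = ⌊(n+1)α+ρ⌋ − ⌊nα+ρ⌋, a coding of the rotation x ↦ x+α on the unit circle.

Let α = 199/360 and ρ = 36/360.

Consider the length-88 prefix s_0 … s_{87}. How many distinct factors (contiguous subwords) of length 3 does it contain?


4

t_n = ⌊(n·199+36)/360⌋ for n = 0 … 88:
  n=0…9: ⌊36/360⌋=0 ⌊235/360⌋=0 ⌊434/360⌋=1 ⌊633/360⌋=1 ⌊832/360⌋=2 ⌊1031/360⌋=2 ⌊1230/360⌋=3 ⌊1429/360⌋=3 ⌊1628/360⌋=4 ⌊1827/360⌋=5
  n=10…19: ⌊2026/360⌋=5 ⌊2225/360⌋=6 ⌊2424/360⌋=6 ⌊2623/360⌋=7 ⌊2822/360⌋=7 ⌊3021/360⌋=8 ⌊3220/360⌋=8 ⌊3419/360⌋=9 ⌊3618/360⌋=10 ⌊3817/360⌋=10
  n=20…29: ⌊4016/360⌋=11 ⌊4215/360⌋=11 ⌊4414/360⌋=12 ⌊4613/360⌋=12 ⌊4812/360⌋=13 ⌊5011/360⌋=13 ⌊5210/360⌋=14 ⌊5409/360⌋=15 ⌊5608/360⌋=15 ⌊5807/360⌋=16
  n=30…39: ⌊6006/360⌋=16 ⌊6205/360⌋=17 ⌊6404/360⌋=17 ⌊6603/360⌋=18 ⌊6802/360⌋=18 ⌊7001/360⌋=19 ⌊7200/360⌋=20 ⌊7399/360⌋=20 ⌊7598/360⌋=21 ⌊7797/360⌋=21
  n=40…49: ⌊7996/360⌋=22 ⌊8195/360⌋=22 ⌊8394/360⌋=23 ⌊8593/360⌋=23 ⌊8792/360⌋=24 ⌊8991/360⌋=24 ⌊9190/360⌋=25 ⌊9389/360⌋=26 ⌊9588/360⌋=26 ⌊9787/360⌋=27
  n=50…59: ⌊9986/360⌋=27 ⌊10185/360⌋=28 ⌊10384/360⌋=28 ⌊10583/360⌋=29 ⌊10782/360⌋=29 ⌊10981/360⌋=30 ⌊11180/360⌋=31 ⌊11379/360⌋=31 ⌊11578/360⌋=32 ⌊11777/360⌋=32
  n=60…69: ⌊11976/360⌋=33 ⌊12175/360⌋=33 ⌊12374/360⌋=34 ⌊12573/360⌋=34 ⌊12772/360⌋=35 ⌊12971/360⌋=36 ⌊13170/360⌋=36 ⌊13369/360⌋=37 ⌊13568/360⌋=37 ⌊13767/360⌋=38
  n=70…79: ⌊13966/360⌋=38 ⌊14165/360⌋=39 ⌊14364/360⌋=39 ⌊14563/360⌋=40 ⌊14762/360⌋=41 ⌊14961/360⌋=41 ⌊15160/360⌋=42 ⌊15359/360⌋=42 ⌊15558/360⌋=43 ⌊15757/360⌋=43
  n=80…88: ⌊15956/360⌋=44 ⌊16155/360⌋=44 ⌊16354/360⌋=45 ⌊16553/360⌋=45 ⌊16752/360⌋=46 ⌊16951/360⌋=47 ⌊17150/360⌋=47 ⌊17349/360⌋=48 ⌊17548/360⌋=48
s_n = t_(n+1) − t_n for n = 0 … 87 gives
prefix = 0101010110101010110101010110101010110101010101101010101101010101101010101101010101011010
slide a length-3 window over [0..2] … [85..87] (86 windows); first occurrence of each distinct factor:
  [  0..  2] 010
  [  1..  3] 101
  [  6..  8] 011
  [  7..  9] 110
  (the other 82 windows repeat one of these)
distinct factors: {010, 011, 101, 110}
count = 4  (Sturmian bound for length 3 is 4)


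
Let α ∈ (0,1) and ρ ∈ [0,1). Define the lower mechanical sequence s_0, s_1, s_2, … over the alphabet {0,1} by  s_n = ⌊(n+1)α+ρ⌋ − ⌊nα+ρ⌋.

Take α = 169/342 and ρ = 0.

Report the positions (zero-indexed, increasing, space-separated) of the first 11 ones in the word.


2 4 6 8 10 12 14 16 18 20 22

n=0: ⌊169/342⌋−⌊0/342⌋ = 0−0 = 0
n=1: ⌊338/342⌋−⌊169/342⌋ = 0−0 = 0
n=2: ⌊507/342⌋−⌊338/342⌋ = 1−0 = 1  ← one
n=3: ⌊676/342⌋−⌊507/342⌋ = 1−1 = 0
n=4: ⌊845/342⌋−⌊676/342⌋ = 2−1 = 1  ← one
n=5: ⌊1014/342⌋−⌊845/342⌋ = 2−2 = 0
n=6: ⌊1183/342⌋−⌊1014/342⌋ = 3−2 = 1  ← one
n=7: ⌊1352/342⌋−⌊1183/342⌋ = 3−3 = 0
n=8: ⌊1521/342⌋−⌊1352/342⌋ = 4−3 = 1  ← one
n=9: ⌊1690/342⌋−⌊1521/342⌋ = 4−4 = 0
n=10: ⌊1859/342⌋−⌊1690/342⌋ = 5−4 = 1  ← one
n=11: ⌊2028/342⌋−⌊1859/342⌋ = 5−5 = 0
n=12: ⌊2197/342⌋−⌊2028/342⌋ = 6−5 = 1  ← one
n=13: ⌊2366/342⌋−⌊2197/342⌋ = 6−6 = 0
n=14: ⌊2535/342⌋−⌊2366/342⌋ = 7−6 = 1  ← one
n=15: ⌊2704/342⌋−⌊2535/342⌋ = 7−7 = 0
n=16: ⌊2873/342⌋−⌊2704/342⌋ = 8−7 = 1  ← one
n=17: ⌊3042/342⌋−⌊2873/342⌋ = 8−8 = 0
n=18: ⌊3211/342⌋−⌊3042/342⌋ = 9−8 = 1  ← one
n=19: ⌊3380/342⌋−⌊3211/342⌋ = 9−9 = 0
n=20: ⌊3549/342⌋−⌊3380/342⌋ = 10−9 = 1  ← one
n=21: ⌊3718/342⌋−⌊3549/342⌋ = 10−10 = 0
n=22: ⌊3887/342⌋−⌊3718/342⌋ = 11−10 = 1  ← one
positions of the first 11 ones: 2 4 6 8 10 12 14 16 18 20 22


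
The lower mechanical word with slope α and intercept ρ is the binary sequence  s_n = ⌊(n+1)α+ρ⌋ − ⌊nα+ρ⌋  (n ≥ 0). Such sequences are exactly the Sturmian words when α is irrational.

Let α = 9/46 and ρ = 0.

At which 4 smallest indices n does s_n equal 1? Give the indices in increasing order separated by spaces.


n=0: ⌊9/46⌋−⌊0/46⌋ = 0−0 = 0
n=1: ⌊18/46⌋−⌊9/46⌋ = 0−0 = 0
n=2: ⌊27/46⌋−⌊18/46⌋ = 0−0 = 0
n=3: ⌊36/46⌋−⌊27/46⌋ = 0−0 = 0
n=4: ⌊45/46⌋−⌊36/46⌋ = 0−0 = 0
n=5: ⌊54/46⌋−⌊45/46⌋ = 1−0 = 1  ← one
n=6: ⌊63/46⌋−⌊54/46⌋ = 1−1 = 0
n=7: ⌊72/46⌋−⌊63/46⌋ = 1−1 = 0
n=8: ⌊81/46⌋−⌊72/46⌋ = 1−1 = 0
n=9: ⌊90/46⌋−⌊81/46⌋ = 1−1 = 0
n=10: ⌊99/46⌋−⌊90/46⌋ = 2−1 = 1  ← one
n=11: ⌊108/46⌋−⌊99/46⌋ = 2−2 = 0
n=12: ⌊117/46⌋−⌊108/46⌋ = 2−2 = 0
n=13: ⌊126/46⌋−⌊117/46⌋ = 2−2 = 0
n=14: ⌊135/46⌋−⌊126/46⌋ = 2−2 = 0
n=15: ⌊144/46⌋−⌊135/46⌋ = 3−2 = 1  ← one
n=16: ⌊153/46⌋−⌊144/46⌋ = 3−3 = 0
n=17: ⌊162/46⌋−⌊153/46⌋ = 3−3 = 0
n=18: ⌊171/46⌋−⌊162/46⌋ = 3−3 = 0
n=19: ⌊180/46⌋−⌊171/46⌋ = 3−3 = 0
n=20: ⌊189/46⌋−⌊180/46⌋ = 4−3 = 1  ← one
positions of the first 4 ones: 5 10 15 20

5 10 15 20


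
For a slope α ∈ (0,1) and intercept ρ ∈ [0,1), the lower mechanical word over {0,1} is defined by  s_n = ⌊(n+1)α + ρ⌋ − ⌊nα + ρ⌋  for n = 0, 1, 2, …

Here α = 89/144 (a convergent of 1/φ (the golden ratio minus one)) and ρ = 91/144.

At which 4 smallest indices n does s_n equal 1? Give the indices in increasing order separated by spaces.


n=0: ⌊180/144⌋−⌊91/144⌋ = 1−0 = 1  ← one
n=1: ⌊269/144⌋−⌊180/144⌋ = 1−1 = 0
n=2: ⌊358/144⌋−⌊269/144⌋ = 2−1 = 1  ← one
n=3: ⌊447/144⌋−⌊358/144⌋ = 3−2 = 1  ← one
n=4: ⌊536/144⌋−⌊447/144⌋ = 3−3 = 0
n=5: ⌊625/144⌋−⌊536/144⌋ = 4−3 = 1  ← one
positions of the first 4 ones: 0 2 3 5

0 2 3 5


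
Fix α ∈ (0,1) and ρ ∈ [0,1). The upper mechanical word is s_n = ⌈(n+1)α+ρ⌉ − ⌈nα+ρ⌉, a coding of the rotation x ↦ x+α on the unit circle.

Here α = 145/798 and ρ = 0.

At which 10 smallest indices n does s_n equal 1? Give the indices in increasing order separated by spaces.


0 5 11 16 22 27 33 38 44 49

n=0: ⌈145/798⌉−⌈0/798⌉ = 1−0 = 1  ← one
n=1: ⌈290/798⌉−⌈145/798⌉ = 1−1 = 0
n=2: ⌈435/798⌉−⌈290/798⌉ = 1−1 = 0
n=3: ⌈580/798⌉−⌈435/798⌉ = 1−1 = 0
n=4: ⌈725/798⌉−⌈580/798⌉ = 1−1 = 0
n=5: ⌈870/798⌉−⌈725/798⌉ = 2−1 = 1  ← one
n=6: ⌈1015/798⌉−⌈870/798⌉ = 2−2 = 0
n=7: ⌈1160/798⌉−⌈1015/798⌉ = 2−2 = 0
n=8: ⌈1305/798⌉−⌈1160/798⌉ = 2−2 = 0
n=9: ⌈1450/798⌉−⌈1305/798⌉ = 2−2 = 0
n=10: ⌈1595/798⌉−⌈1450/798⌉ = 2−2 = 0
n=11: ⌈1740/798⌉−⌈1595/798⌉ = 3−2 = 1  ← one
n=12: ⌈1885/798⌉−⌈1740/798⌉ = 3−3 = 0
n=13: ⌈2030/798⌉−⌈1885/798⌉ = 3−3 = 0
n=14: ⌈2175/798⌉−⌈2030/798⌉ = 3−3 = 0
n=15: ⌈2320/798⌉−⌈2175/798⌉ = 3−3 = 0
n=16: ⌈2465/798⌉−⌈2320/798⌉ = 4−3 = 1  ← one
n=17: ⌈2610/798⌉−⌈2465/798⌉ = 4−4 = 0
n=18: ⌈2755/798⌉−⌈2610/798⌉ = 4−4 = 0
n=19: ⌈2900/798⌉−⌈2755/798⌉ = 4−4 = 0
n=20: ⌈3045/798⌉−⌈2900/798⌉ = 4−4 = 0
n=21: ⌈3190/798⌉−⌈3045/798⌉ = 4−4 = 0
n=22: ⌈3335/798⌉−⌈3190/798⌉ = 5−4 = 1  ← one
n=23: ⌈3480/798⌉−⌈3335/798⌉ = 5−5 = 0
n=24: ⌈3625/798⌉−⌈3480/798⌉ = 5−5 = 0
n=25: ⌈3770/798⌉−⌈3625/798⌉ = 5−5 = 0
n=26: ⌈3915/798⌉−⌈3770/798⌉ = 5−5 = 0
n=27: ⌈4060/798⌉−⌈3915/798⌉ = 6−5 = 1  ← one
n=28: ⌈4205/798⌉−⌈4060/798⌉ = 6−6 = 0
n=29: ⌈4350/798⌉−⌈4205/798⌉ = 6−6 = 0
n=30: ⌈4495/798⌉−⌈4350/798⌉ = 6−6 = 0
n=31: ⌈4640/798⌉−⌈4495/798⌉ = 6−6 = 0
n=32: ⌈4785/798⌉−⌈4640/798⌉ = 6−6 = 0
n=33: ⌈4930/798⌉−⌈4785/798⌉ = 7−6 = 1  ← one
n=34: ⌈5075/798⌉−⌈4930/798⌉ = 7−7 = 0
n=35: ⌈5220/798⌉−⌈5075/798⌉ = 7−7 = 0
n=36: ⌈5365/798⌉−⌈5220/798⌉ = 7−7 = 0
n=37: ⌈5510/798⌉−⌈5365/798⌉ = 7−7 = 0
n=38: ⌈5655/798⌉−⌈5510/798⌉ = 8−7 = 1  ← one
n=39: ⌈5800/798⌉−⌈5655/798⌉ = 8−8 = 0
n=40: ⌈5945/798⌉−⌈5800/798⌉ = 8−8 = 0
n=41: ⌈6090/798⌉−⌈5945/798⌉ = 8−8 = 0
n=42: ⌈6235/798⌉−⌈6090/798⌉ = 8−8 = 0
n=43: ⌈6380/798⌉−⌈6235/798⌉ = 8−8 = 0
n=44: ⌈6525/798⌉−⌈6380/798⌉ = 9−8 = 1  ← one
n=45: ⌈6670/798⌉−⌈6525/798⌉ = 9−9 = 0
n=46: ⌈6815/798⌉−⌈6670/798⌉ = 9−9 = 0
n=47: ⌈6960/798⌉−⌈6815/798⌉ = 9−9 = 0
n=48: ⌈7105/798⌉−⌈6960/798⌉ = 9−9 = 0
n=49: ⌈7250/798⌉−⌈7105/798⌉ = 10−9 = 1  ← one
positions of the first 10 ones: 0 5 11 16 22 27 33 38 44 49


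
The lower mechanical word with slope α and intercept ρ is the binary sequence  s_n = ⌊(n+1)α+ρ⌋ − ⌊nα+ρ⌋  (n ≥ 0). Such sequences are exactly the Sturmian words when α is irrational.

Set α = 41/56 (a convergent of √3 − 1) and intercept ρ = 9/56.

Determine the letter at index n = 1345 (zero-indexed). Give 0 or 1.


1

(n+1)α + ρ = (1346·41 + 9) / 56 = 55195/56
nα + ρ     = (1345·41 + 9) / 56 = 55154/56
⌊55195/56⌋ = 985,  ⌊55154/56⌋ = 984
s_{1345} = 985 − 984 = 1


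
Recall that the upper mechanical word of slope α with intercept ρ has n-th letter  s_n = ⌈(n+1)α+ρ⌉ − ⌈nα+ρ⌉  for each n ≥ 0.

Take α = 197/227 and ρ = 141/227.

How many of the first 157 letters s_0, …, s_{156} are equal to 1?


136

#1s = Σ_{n=0}^{156} s_n = Σ_{n=0}^{156} (⌈(n+1)α+ρ⌉ − ⌈nα+ρ⌉)
the sum telescopes: every ⌈nα+ρ⌉ with 0 < n < 157 appears once with + and once with −, leaving ⌈157α+ρ⌉ − ⌈0·α+ρ⌉
157α + ρ = (157·197 + 141) / 227 = 31070/227
ρ = 141/227
⌈31070/227⌉ = 137,  ⌈141/227⌉ = 1
#1s = 137 − 1 = 136


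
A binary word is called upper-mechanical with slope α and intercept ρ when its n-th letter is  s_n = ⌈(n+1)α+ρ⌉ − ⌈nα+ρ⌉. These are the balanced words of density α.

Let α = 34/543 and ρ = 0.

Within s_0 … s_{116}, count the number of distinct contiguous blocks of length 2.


t_n = ⌈(n·34)/543⌉ for n = 0 … 117:
  n=0…9: ⌈0/543⌉=0 ⌈34/543⌉=1 ⌈68/543⌉=1 ⌈102/543⌉=1 ⌈136/543⌉=1 ⌈170/543⌉=1 ⌈204/543⌉=1 ⌈238/543⌉=1 ⌈272/543⌉=1 ⌈306/543⌉=1
  n=10…19: ⌈340/543⌉=1 ⌈374/543⌉=1 ⌈408/543⌉=1 ⌈442/543⌉=1 ⌈476/543⌉=1 ⌈510/543⌉=1 ⌈544/543⌉=2 ⌈578/543⌉=2 ⌈612/543⌉=2 ⌈646/543⌉=2
  n=20…29: ⌈680/543⌉=2 ⌈714/543⌉=2 ⌈748/543⌉=2 ⌈782/543⌉=2 ⌈816/543⌉=2 ⌈850/543⌉=2 ⌈884/543⌉=2 ⌈918/543⌉=2 ⌈952/543⌉=2 ⌈986/543⌉=2
  n=30…39: ⌈1020/543⌉=2 ⌈1054/543⌉=2 ⌈1088/543⌉=3 ⌈1122/543⌉=3 ⌈1156/543⌉=3 ⌈1190/543⌉=3 ⌈1224/543⌉=3 ⌈1258/543⌉=3 ⌈1292/543⌉=3 ⌈1326/543⌉=3
  n=40…49: ⌈1360/543⌉=3 ⌈1394/543⌉=3 ⌈1428/543⌉=3 ⌈1462/543⌉=3 ⌈1496/543⌉=3 ⌈1530/543⌉=3 ⌈1564/543⌉=3 ⌈1598/543⌉=3 ⌈1632/543⌉=4 ⌈1666/543⌉=4
  n=50…59: ⌈1700/543⌉=4 ⌈1734/543⌉=4 ⌈1768/543⌉=4 ⌈1802/543⌉=4 ⌈1836/543⌉=4 ⌈1870/543⌉=4 ⌈1904/543⌉=4 ⌈1938/543⌉=4 ⌈1972/543⌉=4 ⌈2006/543⌉=4
  n=60…69: ⌈2040/543⌉=4 ⌈2074/543⌉=4 ⌈2108/543⌉=4 ⌈2142/543⌉=4 ⌈2176/543⌉=5 ⌈2210/543⌉=5 ⌈2244/543⌉=5 ⌈2278/543⌉=5 ⌈2312/543⌉=5 ⌈2346/543⌉=5
  n=70…79: ⌈2380/543⌉=5 ⌈2414/543⌉=5 ⌈2448/543⌉=5 ⌈2482/543⌉=5 ⌈2516/543⌉=5 ⌈2550/543⌉=5 ⌈2584/543⌉=5 ⌈2618/543⌉=5 ⌈2652/543⌉=5 ⌈2686/543⌉=5
  n=80…89: ⌈2720/543⌉=6 ⌈2754/543⌉=6 ⌈2788/543⌉=6 ⌈2822/543⌉=6 ⌈2856/543⌉=6 ⌈2890/543⌉=6 ⌈2924/543⌉=6 ⌈2958/543⌉=6 ⌈2992/543⌉=6 ⌈3026/543⌉=6
  n=90…99: ⌈3060/543⌉=6 ⌈3094/543⌉=6 ⌈3128/543⌉=6 ⌈3162/543⌉=6 ⌈3196/543⌉=6 ⌈3230/543⌉=6 ⌈3264/543⌉=7 ⌈3298/543⌉=7 ⌈3332/543⌉=7 ⌈3366/543⌉=7
  n=100…109: ⌈3400/543⌉=7 ⌈3434/543⌉=7 ⌈3468/543⌉=7 ⌈3502/543⌉=7 ⌈3536/543⌉=7 ⌈3570/543⌉=7 ⌈3604/543⌉=7 ⌈3638/543⌉=7 ⌈3672/543⌉=7 ⌈3706/543⌉=7
  n=110…117: ⌈3740/543⌉=7 ⌈3774/543⌉=7 ⌈3808/543⌉=8 ⌈3842/543⌉=8 ⌈3876/543⌉=8 ⌈3910/543⌉=8 ⌈3944/543⌉=8 ⌈3978/543⌉=8
s_n = t_(n+1) − t_n for n = 0 … 116 gives
prefix = 100000000000000100000000000000010000000000000001000000000000000100000000000000010000000000000001000000000000000100000
slide a length-2 window over [0..1] … [115..116] (116 windows); first occurrence of each distinct factor:
  [  0..  1] 10
  [  1..  2] 00
  [ 14.. 15] 01
  (the other 113 windows repeat one of these)
distinct factors: {00, 01, 10}
count = 3  (Sturmian bound for length 2 is 3)

3


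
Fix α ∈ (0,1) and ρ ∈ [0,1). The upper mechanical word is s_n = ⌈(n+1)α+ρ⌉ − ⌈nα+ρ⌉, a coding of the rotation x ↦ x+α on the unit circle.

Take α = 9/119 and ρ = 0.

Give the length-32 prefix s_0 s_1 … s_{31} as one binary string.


10000000000001000000000000100000

n=0: ⌈(1·9)/119⌉ − ⌈(0·9)/119⌉ = ⌈9/119⌉ − ⌈0/119⌉ = 1 − 0 = 1
n=1: ⌈(2·9)/119⌉ − ⌈(1·9)/119⌉ = ⌈18/119⌉ − ⌈9/119⌉ = 1 − 1 = 0
n=2: ⌈(3·9)/119⌉ − ⌈(2·9)/119⌉ = ⌈27/119⌉ − ⌈18/119⌉ = 1 − 1 = 0
n=3: ⌈(4·9)/119⌉ − ⌈(3·9)/119⌉ = ⌈36/119⌉ − ⌈27/119⌉ = 1 − 1 = 0
n=4: ⌈(5·9)/119⌉ − ⌈(4·9)/119⌉ = ⌈45/119⌉ − ⌈36/119⌉ = 1 − 1 = 0
n=5: ⌈(6·9)/119⌉ − ⌈(5·9)/119⌉ = ⌈54/119⌉ − ⌈45/119⌉ = 1 − 1 = 0
n=6: ⌈(7·9)/119⌉ − ⌈(6·9)/119⌉ = ⌈63/119⌉ − ⌈54/119⌉ = 1 − 1 = 0
n=7: ⌈(8·9)/119⌉ − ⌈(7·9)/119⌉ = ⌈72/119⌉ − ⌈63/119⌉ = 1 − 1 = 0
n=8: ⌈(9·9)/119⌉ − ⌈(8·9)/119⌉ = ⌈81/119⌉ − ⌈72/119⌉ = 1 − 1 = 0
n=9: ⌈(10·9)/119⌉ − ⌈(9·9)/119⌉ = ⌈90/119⌉ − ⌈81/119⌉ = 1 − 1 = 0
n=10: ⌈(11·9)/119⌉ − ⌈(10·9)/119⌉ = ⌈99/119⌉ − ⌈90/119⌉ = 1 − 1 = 0
n=11: ⌈(12·9)/119⌉ − ⌈(11·9)/119⌉ = ⌈108/119⌉ − ⌈99/119⌉ = 1 − 1 = 0
n=12: ⌈(13·9)/119⌉ − ⌈(12·9)/119⌉ = ⌈117/119⌉ − ⌈108/119⌉ = 1 − 1 = 0
n=13: ⌈(14·9)/119⌉ − ⌈(13·9)/119⌉ = ⌈126/119⌉ − ⌈117/119⌉ = 2 − 1 = 1
n=14: ⌈(15·9)/119⌉ − ⌈(14·9)/119⌉ = ⌈135/119⌉ − ⌈126/119⌉ = 2 − 2 = 0
n=15: ⌈(16·9)/119⌉ − ⌈(15·9)/119⌉ = ⌈144/119⌉ − ⌈135/119⌉ = 2 − 2 = 0
n=16: ⌈(17·9)/119⌉ − ⌈(16·9)/119⌉ = ⌈153/119⌉ − ⌈144/119⌉ = 2 − 2 = 0
n=17: ⌈(18·9)/119⌉ − ⌈(17·9)/119⌉ = ⌈162/119⌉ − ⌈153/119⌉ = 2 − 2 = 0
n=18: ⌈(19·9)/119⌉ − ⌈(18·9)/119⌉ = ⌈171/119⌉ − ⌈162/119⌉ = 2 − 2 = 0
n=19: ⌈(20·9)/119⌉ − ⌈(19·9)/119⌉ = ⌈180/119⌉ − ⌈171/119⌉ = 2 − 2 = 0
n=20: ⌈(21·9)/119⌉ − ⌈(20·9)/119⌉ = ⌈189/119⌉ − ⌈180/119⌉ = 2 − 2 = 0
n=21: ⌈(22·9)/119⌉ − ⌈(21·9)/119⌉ = ⌈198/119⌉ − ⌈189/119⌉ = 2 − 2 = 0
n=22: ⌈(23·9)/119⌉ − ⌈(22·9)/119⌉ = ⌈207/119⌉ − ⌈198/119⌉ = 2 − 2 = 0
n=23: ⌈(24·9)/119⌉ − ⌈(23·9)/119⌉ = ⌈216/119⌉ − ⌈207/119⌉ = 2 − 2 = 0
n=24: ⌈(25·9)/119⌉ − ⌈(24·9)/119⌉ = ⌈225/119⌉ − ⌈216/119⌉ = 2 − 2 = 0
n=25: ⌈(26·9)/119⌉ − ⌈(25·9)/119⌉ = ⌈234/119⌉ − ⌈225/119⌉ = 2 − 2 = 0
n=26: ⌈(27·9)/119⌉ − ⌈(26·9)/119⌉ = ⌈243/119⌉ − ⌈234/119⌉ = 3 − 2 = 1
n=27: ⌈(28·9)/119⌉ − ⌈(27·9)/119⌉ = ⌈252/119⌉ − ⌈243/119⌉ = 3 − 3 = 0
n=28: ⌈(29·9)/119⌉ − ⌈(28·9)/119⌉ = ⌈261/119⌉ − ⌈252/119⌉ = 3 − 3 = 0
n=29: ⌈(30·9)/119⌉ − ⌈(29·9)/119⌉ = ⌈270/119⌉ − ⌈261/119⌉ = 3 − 3 = 0
n=30: ⌈(31·9)/119⌉ − ⌈(30·9)/119⌉ = ⌈279/119⌉ − ⌈270/119⌉ = 3 − 3 = 0
n=31: ⌈(32·9)/119⌉ − ⌈(31·9)/119⌉ = ⌈288/119⌉ − ⌈279/119⌉ = 3 − 3 = 0


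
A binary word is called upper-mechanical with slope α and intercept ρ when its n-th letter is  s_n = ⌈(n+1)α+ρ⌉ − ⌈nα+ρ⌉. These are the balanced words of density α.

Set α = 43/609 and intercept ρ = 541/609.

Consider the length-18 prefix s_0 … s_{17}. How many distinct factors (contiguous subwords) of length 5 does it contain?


6

t_n = ⌈(n·43+541)/609⌉ for n = 0 … 18:
  n=0…9: ⌈541/609⌉=1 ⌈584/609⌉=1 ⌈627/609⌉=2 ⌈670/609⌉=2 ⌈713/609⌉=2 ⌈756/609⌉=2 ⌈799/609⌉=2 ⌈842/609⌉=2 ⌈885/609⌉=2 ⌈928/609⌉=2
  n=10…18: ⌈971/609⌉=2 ⌈1014/609⌉=2 ⌈1057/609⌉=2 ⌈1100/609⌉=2 ⌈1143/609⌉=2 ⌈1186/609⌉=2 ⌈1229/609⌉=3 ⌈1272/609⌉=3 ⌈1315/609⌉=3
s_n = t_(n+1) − t_n for n = 0 … 17 gives
prefix = 010000000000000100
slide a length-5 window over [0..4] … [13..17] (14 windows); first occurrence of each distinct factor:
  [  0..  4] 01000
  [  1..  5] 10000
  [  2..  6] 00000
  [ 11.. 15] 00001
  [ 12.. 16] 00010
  [ 13.. 17] 00100
  (the other 8 windows repeat one of these)
distinct factors: {00000, 00001, 00010, 00100, 01000, 10000}
count = 6  (Sturmian bound for length 5 is 6)


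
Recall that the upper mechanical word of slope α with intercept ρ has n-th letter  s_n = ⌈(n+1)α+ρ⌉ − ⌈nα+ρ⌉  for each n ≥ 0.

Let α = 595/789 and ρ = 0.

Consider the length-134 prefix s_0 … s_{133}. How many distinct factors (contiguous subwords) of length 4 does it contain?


5

t_n = ⌈(n·595)/789⌉ for n = 0 … 134:
  n=0…9: ⌈0/789⌉=0 ⌈595/789⌉=1 ⌈1190/789⌉=2 ⌈1785/789⌉=3 ⌈2380/789⌉=4 ⌈2975/789⌉=4 ⌈3570/789⌉=5 ⌈4165/789⌉=6 ⌈4760/789⌉=7 ⌈5355/789⌉=7
  n=10…19: ⌈5950/789⌉=8 ⌈6545/789⌉=9 ⌈7140/789⌉=10 ⌈7735/789⌉=10 ⌈8330/789⌉=11 ⌈8925/789⌉=12 ⌈9520/789⌉=13 ⌈10115/789⌉=13 ⌈10710/789⌉=14 ⌈11305/789⌉=15
  n=20…29: ⌈11900/789⌉=16 ⌈12495/789⌉=16 ⌈13090/789⌉=17 ⌈13685/789⌉=18 ⌈14280/789⌉=19 ⌈14875/789⌉=19 ⌈15470/789⌉=20 ⌈16065/789⌉=21 ⌈16660/789⌉=22 ⌈17255/789⌉=22
  n=30…39: ⌈17850/789⌉=23 ⌈18445/789⌉=24 ⌈19040/789⌉=25 ⌈19635/789⌉=25 ⌈20230/789⌉=26 ⌈20825/789⌉=27 ⌈21420/789⌉=28 ⌈22015/789⌉=28 ⌈22610/789⌉=29 ⌈23205/789⌉=30
  n=40…49: ⌈23800/789⌉=31 ⌈24395/789⌉=31 ⌈24990/789⌉=32 ⌈25585/789⌉=33 ⌈26180/789⌉=34 ⌈26775/789⌉=34 ⌈27370/789⌉=35 ⌈27965/789⌉=36 ⌈28560/789⌉=37 ⌈29155/789⌉=37
  n=50…59: ⌈29750/789⌉=38 ⌈30345/789⌉=39 ⌈30940/789⌉=40 ⌈31535/789⌉=40 ⌈32130/789⌉=41 ⌈32725/789⌉=42 ⌈33320/789⌉=43 ⌈33915/789⌉=43 ⌈34510/789⌉=44 ⌈35105/789⌉=45
  n=60…69: ⌈35700/789⌉=46 ⌈36295/789⌉=47 ⌈36890/789⌉=47 ⌈37485/789⌉=48 ⌈38080/789⌉=49 ⌈38675/789⌉=50 ⌈39270/789⌉=50 ⌈39865/789⌉=51 ⌈40460/789⌉=52 ⌈41055/789⌉=53
  n=70…79: ⌈41650/789⌉=53 ⌈42245/789⌉=54 ⌈42840/789⌉=55 ⌈43435/789⌉=56 ⌈44030/789⌉=56 ⌈44625/789⌉=57 ⌈45220/789⌉=58 ⌈45815/789⌉=59 ⌈46410/789⌉=59 ⌈47005/789⌉=60
  n=80…89: ⌈47600/789⌉=61 ⌈48195/789⌉=62 ⌈48790/789⌉=62 ⌈49385/789⌉=63 ⌈49980/789⌉=64 ⌈50575/789⌉=65 ⌈51170/789⌉=65 ⌈51765/789⌉=66 ⌈52360/789⌉=67 ⌈52955/789⌉=68
  n=90…99: ⌈53550/789⌉=68 ⌈54145/789⌉=69 ⌈54740/789⌉=70 ⌈55335/789⌉=71 ⌈55930/789⌉=71 ⌈56525/789⌉=72 ⌈57120/789⌉=73 ⌈57715/789⌉=74 ⌈58310/789⌉=74 ⌈58905/789⌉=75
  n=100…109: ⌈59500/789⌉=76 ⌈60095/789⌉=77 ⌈60690/789⌉=77 ⌈61285/789⌉=78 ⌈61880/789⌉=79 ⌈62475/789⌉=80 ⌈63070/789⌉=80 ⌈63665/789⌉=81 ⌈64260/789⌉=82 ⌈64855/789⌉=83
  n=110…119: ⌈65450/789⌉=83 ⌈66045/789⌉=84 ⌈66640/789⌉=85 ⌈67235/789⌉=86 ⌈67830/789⌉=86 ⌈68425/789⌉=87 ⌈69020/789⌉=88 ⌈69615/789⌉=89 ⌈70210/789⌉=89 ⌈70805/789⌉=90
  n=120…129: ⌈71400/789⌉=91 ⌈71995/789⌉=92 ⌈72590/789⌉=93 ⌈73185/789⌉=93 ⌈73780/789⌉=94 ⌈74375/789⌉=95 ⌈74970/789⌉=96 ⌈75565/789⌉=96 ⌈76160/789⌉=97 ⌈76755/789⌉=98
  n=130…134: ⌈77350/789⌉=99 ⌈77945/789⌉=99 ⌈78540/789⌉=100 ⌈79135/789⌉=101 ⌈79730/789⌉=102
s_n = t_(n+1) − t_n for n = 0 … 133 gives
prefix = 11110111011101110111011101110111011101110111011101110111011110111011101110111011101110111011101110111011101110111011101111011101110111
slide a length-4 window over [0..3] … [130..133] (131 windows); first occurrence of each distinct factor:
  [  0..  3] 1111
  [  1..  4] 1110
  [  2..  5] 1101
  [  3..  6] 1011
  [  4..  7] 0111
  (the other 126 windows repeat one of these)
distinct factors: {0111, 1011, 1101, 1110, 1111}
count = 5  (Sturmian bound for length 4 is 5)


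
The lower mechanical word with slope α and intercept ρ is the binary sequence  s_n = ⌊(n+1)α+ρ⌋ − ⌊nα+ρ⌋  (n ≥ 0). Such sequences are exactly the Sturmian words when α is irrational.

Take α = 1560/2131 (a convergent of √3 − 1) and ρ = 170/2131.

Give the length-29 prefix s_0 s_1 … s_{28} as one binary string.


n=0: ⌊(1·1560+170)/2131⌋ − ⌊(0·1560+170)/2131⌋ = ⌊1730/2131⌋ − ⌊170/2131⌋ = 0 − 0 = 0
n=1: ⌊(2·1560+170)/2131⌋ − ⌊(1·1560+170)/2131⌋ = ⌊3290/2131⌋ − ⌊1730/2131⌋ = 1 − 0 = 1
n=2: ⌊(3·1560+170)/2131⌋ − ⌊(2·1560+170)/2131⌋ = ⌊4850/2131⌋ − ⌊3290/2131⌋ = 2 − 1 = 1
n=3: ⌊(4·1560+170)/2131⌋ − ⌊(3·1560+170)/2131⌋ = ⌊6410/2131⌋ − ⌊4850/2131⌋ = 3 − 2 = 1
n=4: ⌊(5·1560+170)/2131⌋ − ⌊(4·1560+170)/2131⌋ = ⌊7970/2131⌋ − ⌊6410/2131⌋ = 3 − 3 = 0
n=5: ⌊(6·1560+170)/2131⌋ − ⌊(5·1560+170)/2131⌋ = ⌊9530/2131⌋ − ⌊7970/2131⌋ = 4 − 3 = 1
n=6: ⌊(7·1560+170)/2131⌋ − ⌊(6·1560+170)/2131⌋ = ⌊11090/2131⌋ − ⌊9530/2131⌋ = 5 − 4 = 1
n=7: ⌊(8·1560+170)/2131⌋ − ⌊(7·1560+170)/2131⌋ = ⌊12650/2131⌋ − ⌊11090/2131⌋ = 5 − 5 = 0
n=8: ⌊(9·1560+170)/2131⌋ − ⌊(8·1560+170)/2131⌋ = ⌊14210/2131⌋ − ⌊12650/2131⌋ = 6 − 5 = 1
n=9: ⌊(10·1560+170)/2131⌋ − ⌊(9·1560+170)/2131⌋ = ⌊15770/2131⌋ − ⌊14210/2131⌋ = 7 − 6 = 1
n=10: ⌊(11·1560+170)/2131⌋ − ⌊(10·1560+170)/2131⌋ = ⌊17330/2131⌋ − ⌊15770/2131⌋ = 8 − 7 = 1
n=11: ⌊(12·1560+170)/2131⌋ − ⌊(11·1560+170)/2131⌋ = ⌊18890/2131⌋ − ⌊17330/2131⌋ = 8 − 8 = 0
n=12: ⌊(13·1560+170)/2131⌋ − ⌊(12·1560+170)/2131⌋ = ⌊20450/2131⌋ − ⌊18890/2131⌋ = 9 − 8 = 1
n=13: ⌊(14·1560+170)/2131⌋ − ⌊(13·1560+170)/2131⌋ = ⌊22010/2131⌋ − ⌊20450/2131⌋ = 10 − 9 = 1
n=14: ⌊(15·1560+170)/2131⌋ − ⌊(14·1560+170)/2131⌋ = ⌊23570/2131⌋ − ⌊22010/2131⌋ = 11 − 10 = 1
n=15: ⌊(16·1560+170)/2131⌋ − ⌊(15·1560+170)/2131⌋ = ⌊25130/2131⌋ − ⌊23570/2131⌋ = 11 − 11 = 0
n=16: ⌊(17·1560+170)/2131⌋ − ⌊(16·1560+170)/2131⌋ = ⌊26690/2131⌋ − ⌊25130/2131⌋ = 12 − 11 = 1
n=17: ⌊(18·1560+170)/2131⌋ − ⌊(17·1560+170)/2131⌋ = ⌊28250/2131⌋ − ⌊26690/2131⌋ = 13 − 12 = 1
n=18: ⌊(19·1560+170)/2131⌋ − ⌊(18·1560+170)/2131⌋ = ⌊29810/2131⌋ − ⌊28250/2131⌋ = 13 − 13 = 0
n=19: ⌊(20·1560+170)/2131⌋ − ⌊(19·1560+170)/2131⌋ = ⌊31370/2131⌋ − ⌊29810/2131⌋ = 14 − 13 = 1
n=20: ⌊(21·1560+170)/2131⌋ − ⌊(20·1560+170)/2131⌋ = ⌊32930/2131⌋ − ⌊31370/2131⌋ = 15 − 14 = 1
n=21: ⌊(22·1560+170)/2131⌋ − ⌊(21·1560+170)/2131⌋ = ⌊34490/2131⌋ − ⌊32930/2131⌋ = 16 − 15 = 1
n=22: ⌊(23·1560+170)/2131⌋ − ⌊(22·1560+170)/2131⌋ = ⌊36050/2131⌋ − ⌊34490/2131⌋ = 16 − 16 = 0
n=23: ⌊(24·1560+170)/2131⌋ − ⌊(23·1560+170)/2131⌋ = ⌊37610/2131⌋ − ⌊36050/2131⌋ = 17 − 16 = 1
n=24: ⌊(25·1560+170)/2131⌋ − ⌊(24·1560+170)/2131⌋ = ⌊39170/2131⌋ − ⌊37610/2131⌋ = 18 − 17 = 1
n=25: ⌊(26·1560+170)/2131⌋ − ⌊(25·1560+170)/2131⌋ = ⌊40730/2131⌋ − ⌊39170/2131⌋ = 19 − 18 = 1
n=26: ⌊(27·1560+170)/2131⌋ − ⌊(26·1560+170)/2131⌋ = ⌊42290/2131⌋ − ⌊40730/2131⌋ = 19 − 19 = 0
n=27: ⌊(28·1560+170)/2131⌋ − ⌊(27·1560+170)/2131⌋ = ⌊43850/2131⌋ − ⌊42290/2131⌋ = 20 − 19 = 1
n=28: ⌊(29·1560+170)/2131⌋ − ⌊(28·1560+170)/2131⌋ = ⌊45410/2131⌋ − ⌊43850/2131⌋ = 21 − 20 = 1

01110110111011101101110111011


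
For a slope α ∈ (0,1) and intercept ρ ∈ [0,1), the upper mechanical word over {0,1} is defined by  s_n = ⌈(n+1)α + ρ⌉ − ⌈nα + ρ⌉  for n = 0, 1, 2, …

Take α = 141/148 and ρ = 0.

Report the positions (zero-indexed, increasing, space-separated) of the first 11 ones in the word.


0 1 2 3 4 5 6 7 8 9 10

n=0: ⌈141/148⌉−⌈0/148⌉ = 1−0 = 1  ← one
n=1: ⌈282/148⌉−⌈141/148⌉ = 2−1 = 1  ← one
n=2: ⌈423/148⌉−⌈282/148⌉ = 3−2 = 1  ← one
n=3: ⌈564/148⌉−⌈423/148⌉ = 4−3 = 1  ← one
n=4: ⌈705/148⌉−⌈564/148⌉ = 5−4 = 1  ← one
n=5: ⌈846/148⌉−⌈705/148⌉ = 6−5 = 1  ← one
n=6: ⌈987/148⌉−⌈846/148⌉ = 7−6 = 1  ← one
n=7: ⌈1128/148⌉−⌈987/148⌉ = 8−7 = 1  ← one
n=8: ⌈1269/148⌉−⌈1128/148⌉ = 9−8 = 1  ← one
n=9: ⌈1410/148⌉−⌈1269/148⌉ = 10−9 = 1  ← one
n=10: ⌈1551/148⌉−⌈1410/148⌉ = 11−10 = 1  ← one
positions of the first 11 ones: 0 1 2 3 4 5 6 7 8 9 10


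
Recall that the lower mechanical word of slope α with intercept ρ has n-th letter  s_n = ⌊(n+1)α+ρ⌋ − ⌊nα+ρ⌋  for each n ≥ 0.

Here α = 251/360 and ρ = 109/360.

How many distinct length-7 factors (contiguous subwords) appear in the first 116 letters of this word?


t_n = ⌊(n·251+109)/360⌋ for n = 0 … 116:
  n=0…9: ⌊109/360⌋=0 ⌊360/360⌋=1 ⌊611/360⌋=1 ⌊862/360⌋=2 ⌊1113/360⌋=3 ⌊1364/360⌋=3 ⌊1615/360⌋=4 ⌊1866/360⌋=5 ⌊2117/360⌋=5 ⌊2368/360⌋=6
  n=10…19: ⌊2619/360⌋=7 ⌊2870/360⌋=7 ⌊3121/360⌋=8 ⌊3372/360⌋=9 ⌊3623/360⌋=10 ⌊3874/360⌋=10 ⌊4125/360⌋=11 ⌊4376/360⌋=12 ⌊4627/360⌋=12 ⌊4878/360⌋=13
  n=20…29: ⌊5129/360⌋=14 ⌊5380/360⌋=14 ⌊5631/360⌋=15 ⌊5882/360⌋=16 ⌊6133/360⌋=17 ⌊6384/360⌋=17 ⌊6635/360⌋=18 ⌊6886/360⌋=19 ⌊7137/360⌋=19 ⌊7388/360⌋=20
  n=30…39: ⌊7639/360⌋=21 ⌊7890/360⌋=21 ⌊8141/360⌋=22 ⌊8392/360⌋=23 ⌊8643/360⌋=24 ⌊8894/360⌋=24 ⌊9145/360⌋=25 ⌊9396/360⌋=26 ⌊9647/360⌋=26 ⌊9898/360⌋=27
  n=40…49: ⌊10149/360⌋=28 ⌊10400/360⌋=28 ⌊10651/360⌋=29 ⌊10902/360⌋=30 ⌊11153/360⌋=30 ⌊11404/360⌋=31 ⌊11655/360⌋=32 ⌊11906/360⌋=33 ⌊12157/360⌋=33 ⌊12408/360⌋=34
  n=50…59: ⌊12659/360⌋=35 ⌊12910/360⌋=35 ⌊13161/360⌋=36 ⌊13412/360⌋=37 ⌊13663/360⌋=37 ⌊13914/360⌋=38 ⌊14165/360⌋=39 ⌊14416/360⌋=40 ⌊14667/360⌋=40 ⌊14918/360⌋=41
  n=60…69: ⌊15169/360⌋=42 ⌊15420/360⌋=42 ⌊15671/360⌋=43 ⌊15922/360⌋=44 ⌊16173/360⌋=44 ⌊16424/360⌋=45 ⌊16675/360⌋=46 ⌊16926/360⌋=47 ⌊17177/360⌋=47 ⌊17428/360⌋=48
  n=70…79: ⌊17679/360⌋=49 ⌊17930/360⌋=49 ⌊18181/360⌋=50 ⌊18432/360⌋=51 ⌊18683/360⌋=51 ⌊18934/360⌋=52 ⌊19185/360⌋=53 ⌊19436/360⌋=53 ⌊19687/360⌋=54 ⌊19938/360⌋=55
  n=80…89: ⌊20189/360⌋=56 ⌊20440/360⌋=56 ⌊20691/360⌋=57 ⌊20942/360⌋=58 ⌊21193/360⌋=58 ⌊21444/360⌋=59 ⌊21695/360⌋=60 ⌊21946/360⌋=60 ⌊22197/360⌋=61 ⌊22448/360⌋=62
  n=90…99: ⌊22699/360⌋=63 ⌊22950/360⌋=63 ⌊23201/360⌋=64 ⌊23452/360⌋=65 ⌊23703/360⌋=65 ⌊23954/360⌋=66 ⌊24205/360⌋=67 ⌊24456/360⌋=67 ⌊24707/360⌋=68 ⌊24958/360⌋=69
  n=100…109: ⌊25209/360⌋=70 ⌊25460/360⌋=70 ⌊25711/360⌋=71 ⌊25962/360⌋=72 ⌊26213/360⌋=72 ⌊26464/360⌋=73 ⌊26715/360⌋=74 ⌊26966/360⌋=74 ⌊27217/360⌋=75 ⌊27468/360⌋=76
  n=110…116: ⌊27719/360⌋=76 ⌊27970/360⌋=77 ⌊28221/360⌋=78 ⌊28472/360⌋=79 ⌊28723/360⌋=79 ⌊28974/360⌋=80 ⌊29225/360⌋=81
s_n = t_(n+1) − t_n for n = 0 … 115 gives
prefix = 10110110110111011011011101101101110110110110111011011011101101101110110110110111011011011101101101110110110110111011
slide a length-7 window over [0..6] … [109..115] (110 windows); first occurrence of each distinct factor:
  [  0..  6] 1011011
  [  1..  7] 0110110
  [  2..  8] 1101101
  [  7.. 13] 0110111
  [  8.. 14] 1101110
  [  9.. 15] 1011101
  [ 10.. 16] 0111011
  [ 11.. 17] 1110110
  (the other 102 windows repeat one of these)
distinct factors: {0110110, 0110111, 0111011, 1011011, 1011101, 1101101, 1101110, 1110110}
count = 8  (Sturmian bound for length 7 is 8)

8


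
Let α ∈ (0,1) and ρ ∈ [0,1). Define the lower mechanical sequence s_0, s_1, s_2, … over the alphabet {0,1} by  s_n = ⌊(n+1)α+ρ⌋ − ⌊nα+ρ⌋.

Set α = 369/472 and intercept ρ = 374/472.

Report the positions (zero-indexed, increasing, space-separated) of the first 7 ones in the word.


0 1 2 4 5 6 7

n=0: ⌊743/472⌋−⌊374/472⌋ = 1−0 = 1  ← one
n=1: ⌊1112/472⌋−⌊743/472⌋ = 2−1 = 1  ← one
n=2: ⌊1481/472⌋−⌊1112/472⌋ = 3−2 = 1  ← one
n=3: ⌊1850/472⌋−⌊1481/472⌋ = 3−3 = 0
n=4: ⌊2219/472⌋−⌊1850/472⌋ = 4−3 = 1  ← one
n=5: ⌊2588/472⌋−⌊2219/472⌋ = 5−4 = 1  ← one
n=6: ⌊2957/472⌋−⌊2588/472⌋ = 6−5 = 1  ← one
n=7: ⌊3326/472⌋−⌊2957/472⌋ = 7−6 = 1  ← one
positions of the first 7 ones: 0 1 2 4 5 6 7


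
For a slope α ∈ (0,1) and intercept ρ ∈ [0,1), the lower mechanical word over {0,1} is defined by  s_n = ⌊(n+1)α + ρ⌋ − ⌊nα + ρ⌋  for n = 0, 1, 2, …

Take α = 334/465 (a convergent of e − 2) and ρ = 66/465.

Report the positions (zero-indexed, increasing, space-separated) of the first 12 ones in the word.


n=0: ⌊400/465⌋−⌊66/465⌋ = 0−0 = 0
n=1: ⌊734/465⌋−⌊400/465⌋ = 1−0 = 1  ← one
n=2: ⌊1068/465⌋−⌊734/465⌋ = 2−1 = 1  ← one
n=3: ⌊1402/465⌋−⌊1068/465⌋ = 3−2 = 1  ← one
n=4: ⌊1736/465⌋−⌊1402/465⌋ = 3−3 = 0
n=5: ⌊2070/465⌋−⌊1736/465⌋ = 4−3 = 1  ← one
n=6: ⌊2404/465⌋−⌊2070/465⌋ = 5−4 = 1  ← one
n=7: ⌊2738/465⌋−⌊2404/465⌋ = 5−5 = 0
n=8: ⌊3072/465⌋−⌊2738/465⌋ = 6−5 = 1  ← one
n=9: ⌊3406/465⌋−⌊3072/465⌋ = 7−6 = 1  ← one
n=10: ⌊3740/465⌋−⌊3406/465⌋ = 8−7 = 1  ← one
n=11: ⌊4074/465⌋−⌊3740/465⌋ = 8−8 = 0
n=12: ⌊4408/465⌋−⌊4074/465⌋ = 9−8 = 1  ← one
n=13: ⌊4742/465⌋−⌊4408/465⌋ = 10−9 = 1  ← one
n=14: ⌊5076/465⌋−⌊4742/465⌋ = 10−10 = 0
n=15: ⌊5410/465⌋−⌊5076/465⌋ = 11−10 = 1  ← one
n=16: ⌊5744/465⌋−⌊5410/465⌋ = 12−11 = 1  ← one
positions of the first 12 ones: 1 2 3 5 6 8 9 10 12 13 15 16

1 2 3 5 6 8 9 10 12 13 15 16


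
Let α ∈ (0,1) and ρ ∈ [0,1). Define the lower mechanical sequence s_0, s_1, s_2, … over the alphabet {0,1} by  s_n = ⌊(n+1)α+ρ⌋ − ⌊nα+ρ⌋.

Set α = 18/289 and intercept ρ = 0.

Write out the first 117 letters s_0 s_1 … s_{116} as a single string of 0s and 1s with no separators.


000000000000000010000000000000001000000000000000100000000000000010000000000000001000000000000000100000000000000010000

n=0: ⌊(1·18)/289⌋ − ⌊(0·18)/289⌋ = ⌊18/289⌋ − ⌊0/289⌋ = 0 − 0 = 0
n=1: ⌊(2·18)/289⌋ − ⌊(1·18)/289⌋ = ⌊36/289⌋ − ⌊18/289⌋ = 0 − 0 = 0
n=2: ⌊(3·18)/289⌋ − ⌊(2·18)/289⌋ = ⌊54/289⌋ − ⌊36/289⌋ = 0 − 0 = 0
n=3: ⌊(4·18)/289⌋ − ⌊(3·18)/289⌋ = ⌊72/289⌋ − ⌊54/289⌋ = 0 − 0 = 0
n=4: ⌊(5·18)/289⌋ − ⌊(4·18)/289⌋ = ⌊90/289⌋ − ⌊72/289⌋ = 0 − 0 = 0
n=5: ⌊(6·18)/289⌋ − ⌊(5·18)/289⌋ = ⌊108/289⌋ − ⌊90/289⌋ = 0 − 0 = 0
n=6: ⌊(7·18)/289⌋ − ⌊(6·18)/289⌋ = ⌊126/289⌋ − ⌊108/289⌋ = 0 − 0 = 0
n=7: ⌊(8·18)/289⌋ − ⌊(7·18)/289⌋ = ⌊144/289⌋ − ⌊126/289⌋ = 0 − 0 = 0
n=8: ⌊(9·18)/289⌋ − ⌊(8·18)/289⌋ = ⌊162/289⌋ − ⌊144/289⌋ = 0 − 0 = 0
n=9: ⌊(10·18)/289⌋ − ⌊(9·18)/289⌋ = ⌊180/289⌋ − ⌊162/289⌋ = 0 − 0 = 0
n=10: ⌊(11·18)/289⌋ − ⌊(10·18)/289⌋ = ⌊198/289⌋ − ⌊180/289⌋ = 0 − 0 = 0
n=11: ⌊(12·18)/289⌋ − ⌊(11·18)/289⌋ = ⌊216/289⌋ − ⌊198/289⌋ = 0 − 0 = 0
n=12: ⌊(13·18)/289⌋ − ⌊(12·18)/289⌋ = ⌊234/289⌋ − ⌊216/289⌋ = 0 − 0 = 0
n=13: ⌊(14·18)/289⌋ − ⌊(13·18)/289⌋ = ⌊252/289⌋ − ⌊234/289⌋ = 0 − 0 = 0
n=14: ⌊(15·18)/289⌋ − ⌊(14·18)/289⌋ = ⌊270/289⌋ − ⌊252/289⌋ = 0 − 0 = 0
n=15: ⌊(16·18)/289⌋ − ⌊(15·18)/289⌋ = ⌊288/289⌋ − ⌊270/289⌋ = 0 − 0 = 0
n=16: ⌊(17·18)/289⌋ − ⌊(16·18)/289⌋ = ⌊306/289⌋ − ⌊288/289⌋ = 1 − 0 = 1
n=17: ⌊(18·18)/289⌋ − ⌊(17·18)/289⌋ = ⌊324/289⌋ − ⌊306/289⌋ = 1 − 1 = 0
n=18: ⌊(19·18)/289⌋ − ⌊(18·18)/289⌋ = ⌊342/289⌋ − ⌊324/289⌋ = 1 − 1 = 0
n=19: ⌊(20·18)/289⌋ − ⌊(19·18)/289⌋ = ⌊360/289⌋ − ⌊342/289⌋ = 1 − 1 = 0
n=20: ⌊(21·18)/289⌋ − ⌊(20·18)/289⌋ = ⌊378/289⌋ − ⌊360/289⌋ = 1 − 1 = 0
n=21: ⌊(22·18)/289⌋ − ⌊(21·18)/289⌋ = ⌊396/289⌋ − ⌊378/289⌋ = 1 − 1 = 0
n=22: ⌊(23·18)/289⌋ − ⌊(22·18)/289⌋ = ⌊414/289⌋ − ⌊396/289⌋ = 1 − 1 = 0
n=23: ⌊(24·18)/289⌋ − ⌊(23·18)/289⌋ = ⌊432/289⌋ − ⌊414/289⌋ = 1 − 1 = 0
n=24: ⌊(25·18)/289⌋ − ⌊(24·18)/289⌋ = ⌊450/289⌋ − ⌊432/289⌋ = 1 − 1 = 0
n=25: ⌊(26·18)/289⌋ − ⌊(25·18)/289⌋ = ⌊468/289⌋ − ⌊450/289⌋ = 1 − 1 = 0
n=26: ⌊(27·18)/289⌋ − ⌊(26·18)/289⌋ = ⌊486/289⌋ − ⌊468/289⌋ = 1 − 1 = 0
n=27: ⌊(28·18)/289⌋ − ⌊(27·18)/289⌋ = ⌊504/289⌋ − ⌊486/289⌋ = 1 − 1 = 0
n=28: ⌊(29·18)/289⌋ − ⌊(28·18)/289⌋ = ⌊522/289⌋ − ⌊504/289⌋ = 1 − 1 = 0
n=29: ⌊(30·18)/289⌋ − ⌊(29·18)/289⌋ = ⌊540/289⌋ − ⌊522/289⌋ = 1 − 1 = 0
n=30: ⌊(31·18)/289⌋ − ⌊(30·18)/289⌋ = ⌊558/289⌋ − ⌊540/289⌋ = 1 − 1 = 0
n=31: ⌊(32·18)/289⌋ − ⌊(31·18)/289⌋ = ⌊576/289⌋ − ⌊558/289⌋ = 1 − 1 = 0
n=32: ⌊(33·18)/289⌋ − ⌊(32·18)/289⌋ = ⌊594/289⌋ − ⌊576/289⌋ = 2 − 1 = 1
n=33: ⌊(34·18)/289⌋ − ⌊(33·18)/289⌋ = ⌊612/289⌋ − ⌊594/289⌋ = 2 − 2 = 0
n=34: ⌊(35·18)/289⌋ − ⌊(34·18)/289⌋ = ⌊630/289⌋ − ⌊612/289⌋ = 2 − 2 = 0
n=35: ⌊(36·18)/289⌋ − ⌊(35·18)/289⌋ = ⌊648/289⌋ − ⌊630/289⌋ = 2 − 2 = 0
n=36: ⌊(37·18)/289⌋ − ⌊(36·18)/289⌋ = ⌊666/289⌋ − ⌊648/289⌋ = 2 − 2 = 0
n=37: ⌊(38·18)/289⌋ − ⌊(37·18)/289⌋ = ⌊684/289⌋ − ⌊666/289⌋ = 2 − 2 = 0
n=38: ⌊(39·18)/289⌋ − ⌊(38·18)/289⌋ = ⌊702/289⌋ − ⌊684/289⌋ = 2 − 2 = 0
n=39: ⌊(40·18)/289⌋ − ⌊(39·18)/289⌋ = ⌊720/289⌋ − ⌊702/289⌋ = 2 − 2 = 0
n=40: ⌊(41·18)/289⌋ − ⌊(40·18)/289⌋ = ⌊738/289⌋ − ⌊720/289⌋ = 2 − 2 = 0
n=41: ⌊(42·18)/289⌋ − ⌊(41·18)/289⌋ = ⌊756/289⌋ − ⌊738/289⌋ = 2 − 2 = 0
n=42: ⌊(43·18)/289⌋ − ⌊(42·18)/289⌋ = ⌊774/289⌋ − ⌊756/289⌋ = 2 − 2 = 0
n=43: ⌊(44·18)/289⌋ − ⌊(43·18)/289⌋ = ⌊792/289⌋ − ⌊774/289⌋ = 2 − 2 = 0
n=44: ⌊(45·18)/289⌋ − ⌊(44·18)/289⌋ = ⌊810/289⌋ − ⌊792/289⌋ = 2 − 2 = 0
n=45: ⌊(46·18)/289⌋ − ⌊(45·18)/289⌋ = ⌊828/289⌋ − ⌊810/289⌋ = 2 − 2 = 0
n=46: ⌊(47·18)/289⌋ − ⌊(46·18)/289⌋ = ⌊846/289⌋ − ⌊828/289⌋ = 2 − 2 = 0
n=47: ⌊(48·18)/289⌋ − ⌊(47·18)/289⌋ = ⌊864/289⌋ − ⌊846/289⌋ = 2 − 2 = 0
n=48: ⌊(49·18)/289⌋ − ⌊(48·18)/289⌋ = ⌊882/289⌋ − ⌊864/289⌋ = 3 − 2 = 1
n=49: ⌊(50·18)/289⌋ − ⌊(49·18)/289⌋ = ⌊900/289⌋ − ⌊882/289⌋ = 3 − 3 = 0
n=50: ⌊(51·18)/289⌋ − ⌊(50·18)/289⌋ = ⌊918/289⌋ − ⌊900/289⌋ = 3 − 3 = 0
n=51: ⌊(52·18)/289⌋ − ⌊(51·18)/289⌋ = ⌊936/289⌋ − ⌊918/289⌋ = 3 − 3 = 0
n=52: ⌊(53·18)/289⌋ − ⌊(52·18)/289⌋ = ⌊954/289⌋ − ⌊936/289⌋ = 3 − 3 = 0
n=53: ⌊(54·18)/289⌋ − ⌊(53·18)/289⌋ = ⌊972/289⌋ − ⌊954/289⌋ = 3 − 3 = 0
n=54: ⌊(55·18)/289⌋ − ⌊(54·18)/289⌋ = ⌊990/289⌋ − ⌊972/289⌋ = 3 − 3 = 0
n=55: ⌊(56·18)/289⌋ − ⌊(55·18)/289⌋ = ⌊1008/289⌋ − ⌊990/289⌋ = 3 − 3 = 0
n=56: ⌊(57·18)/289⌋ − ⌊(56·18)/289⌋ = ⌊1026/289⌋ − ⌊1008/289⌋ = 3 − 3 = 0
n=57: ⌊(58·18)/289⌋ − ⌊(57·18)/289⌋ = ⌊1044/289⌋ − ⌊1026/289⌋ = 3 − 3 = 0
n=58: ⌊(59·18)/289⌋ − ⌊(58·18)/289⌋ = ⌊1062/289⌋ − ⌊1044/289⌋ = 3 − 3 = 0
n=59: ⌊(60·18)/289⌋ − ⌊(59·18)/289⌋ = ⌊1080/289⌋ − ⌊1062/289⌋ = 3 − 3 = 0
n=60: ⌊(61·18)/289⌋ − ⌊(60·18)/289⌋ = ⌊1098/289⌋ − ⌊1080/289⌋ = 3 − 3 = 0
n=61: ⌊(62·18)/289⌋ − ⌊(61·18)/289⌋ = ⌊1116/289⌋ − ⌊1098/289⌋ = 3 − 3 = 0
n=62: ⌊(63·18)/289⌋ − ⌊(62·18)/289⌋ = ⌊1134/289⌋ − ⌊1116/289⌋ = 3 − 3 = 0
n=63: ⌊(64·18)/289⌋ − ⌊(63·18)/289⌋ = ⌊1152/289⌋ − ⌊1134/289⌋ = 3 − 3 = 0
n=64: ⌊(65·18)/289⌋ − ⌊(64·18)/289⌋ = ⌊1170/289⌋ − ⌊1152/289⌋ = 4 − 3 = 1
n=65: ⌊(66·18)/289⌋ − ⌊(65·18)/289⌋ = ⌊1188/289⌋ − ⌊1170/289⌋ = 4 − 4 = 0
n=66: ⌊(67·18)/289⌋ − ⌊(66·18)/289⌋ = ⌊1206/289⌋ − ⌊1188/289⌋ = 4 − 4 = 0
n=67: ⌊(68·18)/289⌋ − ⌊(67·18)/289⌋ = ⌊1224/289⌋ − ⌊1206/289⌋ = 4 − 4 = 0
n=68: ⌊(69·18)/289⌋ − ⌊(68·18)/289⌋ = ⌊1242/289⌋ − ⌊1224/289⌋ = 4 − 4 = 0
n=69: ⌊(70·18)/289⌋ − ⌊(69·18)/289⌋ = ⌊1260/289⌋ − ⌊1242/289⌋ = 4 − 4 = 0
n=70: ⌊(71·18)/289⌋ − ⌊(70·18)/289⌋ = ⌊1278/289⌋ − ⌊1260/289⌋ = 4 − 4 = 0
n=71: ⌊(72·18)/289⌋ − ⌊(71·18)/289⌋ = ⌊1296/289⌋ − ⌊1278/289⌋ = 4 − 4 = 0
n=72: ⌊(73·18)/289⌋ − ⌊(72·18)/289⌋ = ⌊1314/289⌋ − ⌊1296/289⌋ = 4 − 4 = 0
n=73: ⌊(74·18)/289⌋ − ⌊(73·18)/289⌋ = ⌊1332/289⌋ − ⌊1314/289⌋ = 4 − 4 = 0
n=74: ⌊(75·18)/289⌋ − ⌊(74·18)/289⌋ = ⌊1350/289⌋ − ⌊1332/289⌋ = 4 − 4 = 0
n=75: ⌊(76·18)/289⌋ − ⌊(75·18)/289⌋ = ⌊1368/289⌋ − ⌊1350/289⌋ = 4 − 4 = 0
n=76: ⌊(77·18)/289⌋ − ⌊(76·18)/289⌋ = ⌊1386/289⌋ − ⌊1368/289⌋ = 4 − 4 = 0
n=77: ⌊(78·18)/289⌋ − ⌊(77·18)/289⌋ = ⌊1404/289⌋ − ⌊1386/289⌋ = 4 − 4 = 0
n=78: ⌊(79·18)/289⌋ − ⌊(78·18)/289⌋ = ⌊1422/289⌋ − ⌊1404/289⌋ = 4 − 4 = 0
n=79: ⌊(80·18)/289⌋ − ⌊(79·18)/289⌋ = ⌊1440/289⌋ − ⌊1422/289⌋ = 4 − 4 = 0
n=80: ⌊(81·18)/289⌋ − ⌊(80·18)/289⌋ = ⌊1458/289⌋ − ⌊1440/289⌋ = 5 − 4 = 1
n=81: ⌊(82·18)/289⌋ − ⌊(81·18)/289⌋ = ⌊1476/289⌋ − ⌊1458/289⌋ = 5 − 5 = 0
n=82: ⌊(83·18)/289⌋ − ⌊(82·18)/289⌋ = ⌊1494/289⌋ − ⌊1476/289⌋ = 5 − 5 = 0
n=83: ⌊(84·18)/289⌋ − ⌊(83·18)/289⌋ = ⌊1512/289⌋ − ⌊1494/289⌋ = 5 − 5 = 0
n=84: ⌊(85·18)/289⌋ − ⌊(84·18)/289⌋ = ⌊1530/289⌋ − ⌊1512/289⌋ = 5 − 5 = 0
n=85: ⌊(86·18)/289⌋ − ⌊(85·18)/289⌋ = ⌊1548/289⌋ − ⌊1530/289⌋ = 5 − 5 = 0
n=86: ⌊(87·18)/289⌋ − ⌊(86·18)/289⌋ = ⌊1566/289⌋ − ⌊1548/289⌋ = 5 − 5 = 0
n=87: ⌊(88·18)/289⌋ − ⌊(87·18)/289⌋ = ⌊1584/289⌋ − ⌊1566/289⌋ = 5 − 5 = 0
n=88: ⌊(89·18)/289⌋ − ⌊(88·18)/289⌋ = ⌊1602/289⌋ − ⌊1584/289⌋ = 5 − 5 = 0
n=89: ⌊(90·18)/289⌋ − ⌊(89·18)/289⌋ = ⌊1620/289⌋ − ⌊1602/289⌋ = 5 − 5 = 0
n=90: ⌊(91·18)/289⌋ − ⌊(90·18)/289⌋ = ⌊1638/289⌋ − ⌊1620/289⌋ = 5 − 5 = 0
n=91: ⌊(92·18)/289⌋ − ⌊(91·18)/289⌋ = ⌊1656/289⌋ − ⌊1638/289⌋ = 5 − 5 = 0
n=92: ⌊(93·18)/289⌋ − ⌊(92·18)/289⌋ = ⌊1674/289⌋ − ⌊1656/289⌋ = 5 − 5 = 0
n=93: ⌊(94·18)/289⌋ − ⌊(93·18)/289⌋ = ⌊1692/289⌋ − ⌊1674/289⌋ = 5 − 5 = 0
n=94: ⌊(95·18)/289⌋ − ⌊(94·18)/289⌋ = ⌊1710/289⌋ − ⌊1692/289⌋ = 5 − 5 = 0
n=95: ⌊(96·18)/289⌋ − ⌊(95·18)/289⌋ = ⌊1728/289⌋ − ⌊1710/289⌋ = 5 − 5 = 0
n=96: ⌊(97·18)/289⌋ − ⌊(96·18)/289⌋ = ⌊1746/289⌋ − ⌊1728/289⌋ = 6 − 5 = 1
n=97: ⌊(98·18)/289⌋ − ⌊(97·18)/289⌋ = ⌊1764/289⌋ − ⌊1746/289⌋ = 6 − 6 = 0
n=98: ⌊(99·18)/289⌋ − ⌊(98·18)/289⌋ = ⌊1782/289⌋ − ⌊1764/289⌋ = 6 − 6 = 0
n=99: ⌊(100·18)/289⌋ − ⌊(99·18)/289⌋ = ⌊1800/289⌋ − ⌊1782/289⌋ = 6 − 6 = 0
n=100: ⌊(101·18)/289⌋ − ⌊(100·18)/289⌋ = ⌊1818/289⌋ − ⌊1800/289⌋ = 6 − 6 = 0
n=101: ⌊(102·18)/289⌋ − ⌊(101·18)/289⌋ = ⌊1836/289⌋ − ⌊1818/289⌋ = 6 − 6 = 0
n=102: ⌊(103·18)/289⌋ − ⌊(102·18)/289⌋ = ⌊1854/289⌋ − ⌊1836/289⌋ = 6 − 6 = 0
n=103: ⌊(104·18)/289⌋ − ⌊(103·18)/289⌋ = ⌊1872/289⌋ − ⌊1854/289⌋ = 6 − 6 = 0
n=104: ⌊(105·18)/289⌋ − ⌊(104·18)/289⌋ = ⌊1890/289⌋ − ⌊1872/289⌋ = 6 − 6 = 0
n=105: ⌊(106·18)/289⌋ − ⌊(105·18)/289⌋ = ⌊1908/289⌋ − ⌊1890/289⌋ = 6 − 6 = 0
n=106: ⌊(107·18)/289⌋ − ⌊(106·18)/289⌋ = ⌊1926/289⌋ − ⌊1908/289⌋ = 6 − 6 = 0
n=107: ⌊(108·18)/289⌋ − ⌊(107·18)/289⌋ = ⌊1944/289⌋ − ⌊1926/289⌋ = 6 − 6 = 0
n=108: ⌊(109·18)/289⌋ − ⌊(108·18)/289⌋ = ⌊1962/289⌋ − ⌊1944/289⌋ = 6 − 6 = 0
n=109: ⌊(110·18)/289⌋ − ⌊(109·18)/289⌋ = ⌊1980/289⌋ − ⌊1962/289⌋ = 6 − 6 = 0
n=110: ⌊(111·18)/289⌋ − ⌊(110·18)/289⌋ = ⌊1998/289⌋ − ⌊1980/289⌋ = 6 − 6 = 0
n=111: ⌊(112·18)/289⌋ − ⌊(111·18)/289⌋ = ⌊2016/289⌋ − ⌊1998/289⌋ = 6 − 6 = 0
n=112: ⌊(113·18)/289⌋ − ⌊(112·18)/289⌋ = ⌊2034/289⌋ − ⌊2016/289⌋ = 7 − 6 = 1
n=113: ⌊(114·18)/289⌋ − ⌊(113·18)/289⌋ = ⌊2052/289⌋ − ⌊2034/289⌋ = 7 − 7 = 0
n=114: ⌊(115·18)/289⌋ − ⌊(114·18)/289⌋ = ⌊2070/289⌋ − ⌊2052/289⌋ = 7 − 7 = 0
n=115: ⌊(116·18)/289⌋ − ⌊(115·18)/289⌋ = ⌊2088/289⌋ − ⌊2070/289⌋ = 7 − 7 = 0
n=116: ⌊(117·18)/289⌋ − ⌊(116·18)/289⌋ = ⌊2106/289⌋ − ⌊2088/289⌋ = 7 − 7 = 0
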